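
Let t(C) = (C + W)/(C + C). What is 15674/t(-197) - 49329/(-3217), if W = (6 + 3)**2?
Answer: 4968121454/93293 ≈ 53253.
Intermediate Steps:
W = 81 (W = 9**2 = 81)
t(C) = (81 + C)/(2*C) (t(C) = (C + 81)/(C + C) = (81 + C)/((2*C)) = (81 + C)*(1/(2*C)) = (81 + C)/(2*C))
15674/t(-197) - 49329/(-3217) = 15674/(((1/2)*(81 - 197)/(-197))) - 49329/(-3217) = 15674/(((1/2)*(-1/197)*(-116))) - 49329*(-1/3217) = 15674/(58/197) + 49329/3217 = 15674*(197/58) + 49329/3217 = 1543889/29 + 49329/3217 = 4968121454/93293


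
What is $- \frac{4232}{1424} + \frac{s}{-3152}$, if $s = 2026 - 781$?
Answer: $- \frac{944509}{280528} \approx -3.3669$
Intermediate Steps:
$s = 1245$
$- \frac{4232}{1424} + \frac{s}{-3152} = - \frac{4232}{1424} + \frac{1245}{-3152} = \left(-4232\right) \frac{1}{1424} + 1245 \left(- \frac{1}{3152}\right) = - \frac{529}{178} - \frac{1245}{3152} = - \frac{944509}{280528}$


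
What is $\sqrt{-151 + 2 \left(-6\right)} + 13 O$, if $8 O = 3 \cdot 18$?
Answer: $\frac{351}{4} + i \sqrt{163} \approx 87.75 + 12.767 i$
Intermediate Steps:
$O = \frac{27}{4}$ ($O = \frac{3 \cdot 18}{8} = \frac{1}{8} \cdot 54 = \frac{27}{4} \approx 6.75$)
$\sqrt{-151 + 2 \left(-6\right)} + 13 O = \sqrt{-151 + 2 \left(-6\right)} + 13 \cdot \frac{27}{4} = \sqrt{-151 - 12} + \frac{351}{4} = \sqrt{-163} + \frac{351}{4} = i \sqrt{163} + \frac{351}{4} = \frac{351}{4} + i \sqrt{163}$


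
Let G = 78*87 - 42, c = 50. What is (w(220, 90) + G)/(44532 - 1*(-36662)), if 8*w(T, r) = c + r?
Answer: 13523/162388 ≈ 0.083276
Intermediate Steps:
G = 6744 (G = 6786 - 42 = 6744)
w(T, r) = 25/4 + r/8 (w(T, r) = (50 + r)/8 = 25/4 + r/8)
(w(220, 90) + G)/(44532 - 1*(-36662)) = ((25/4 + (⅛)*90) + 6744)/(44532 - 1*(-36662)) = ((25/4 + 45/4) + 6744)/(44532 + 36662) = (35/2 + 6744)/81194 = (13523/2)*(1/81194) = 13523/162388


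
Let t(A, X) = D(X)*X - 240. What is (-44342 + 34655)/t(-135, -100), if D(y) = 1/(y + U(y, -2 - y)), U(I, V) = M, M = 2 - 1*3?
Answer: 978387/24140 ≈ 40.530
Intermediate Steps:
M = -1 (M = 2 - 3 = -1)
U(I, V) = -1
D(y) = 1/(-1 + y) (D(y) = 1/(y - 1) = 1/(-1 + y))
t(A, X) = -240 + X/(-1 + X) (t(A, X) = X/(-1 + X) - 240 = -240 + X/(-1 + X))
(-44342 + 34655)/t(-135, -100) = (-44342 + 34655)/(((240 - 239*(-100))/(-1 - 100))) = -9687*(-101/(240 + 23900)) = -9687/((-1/101*24140)) = -9687/(-24140/101) = -9687*(-101/24140) = 978387/24140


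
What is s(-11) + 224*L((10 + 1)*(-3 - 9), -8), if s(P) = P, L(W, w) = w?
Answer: -1803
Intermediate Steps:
s(-11) + 224*L((10 + 1)*(-3 - 9), -8) = -11 + 224*(-8) = -11 - 1792 = -1803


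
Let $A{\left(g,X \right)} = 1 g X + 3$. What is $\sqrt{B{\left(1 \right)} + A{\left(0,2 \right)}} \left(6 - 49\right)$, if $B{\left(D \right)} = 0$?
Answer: $- 43 \sqrt{3} \approx -74.478$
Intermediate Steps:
$A{\left(g,X \right)} = 3 + X g$ ($A{\left(g,X \right)} = 1 X g + 3 = X g + 3 = 3 + X g$)
$\sqrt{B{\left(1 \right)} + A{\left(0,2 \right)}} \left(6 - 49\right) = \sqrt{0 + \left(3 + 2 \cdot 0\right)} \left(6 - 49\right) = \sqrt{0 + \left(3 + 0\right)} \left(-43\right) = \sqrt{0 + 3} \left(-43\right) = \sqrt{3} \left(-43\right) = - 43 \sqrt{3}$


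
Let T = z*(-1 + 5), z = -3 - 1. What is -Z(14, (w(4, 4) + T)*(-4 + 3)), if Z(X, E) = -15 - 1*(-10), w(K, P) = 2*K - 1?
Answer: 5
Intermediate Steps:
z = -4
T = -16 (T = -4*(-1 + 5) = -4*4 = -16)
w(K, P) = -1 + 2*K
Z(X, E) = -5 (Z(X, E) = -15 + 10 = -5)
-Z(14, (w(4, 4) + T)*(-4 + 3)) = -1*(-5) = 5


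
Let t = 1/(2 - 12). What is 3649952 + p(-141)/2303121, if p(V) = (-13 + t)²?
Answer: 840628110036361/230312100 ≈ 3.6500e+6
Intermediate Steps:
t = -⅒ (t = 1/(-10) = -⅒ ≈ -0.10000)
p(V) = 17161/100 (p(V) = (-13 - ⅒)² = (-131/10)² = 17161/100)
3649952 + p(-141)/2303121 = 3649952 + (17161/100)/2303121 = 3649952 + (17161/100)*(1/2303121) = 3649952 + 17161/230312100 = 840628110036361/230312100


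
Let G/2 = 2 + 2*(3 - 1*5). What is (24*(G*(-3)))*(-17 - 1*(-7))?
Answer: -2880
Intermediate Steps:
G = -4 (G = 2*(2 + 2*(3 - 1*5)) = 2*(2 + 2*(3 - 5)) = 2*(2 + 2*(-2)) = 2*(2 - 4) = 2*(-2) = -4)
(24*(G*(-3)))*(-17 - 1*(-7)) = (24*(-4*(-3)))*(-17 - 1*(-7)) = (24*12)*(-17 + 7) = 288*(-10) = -2880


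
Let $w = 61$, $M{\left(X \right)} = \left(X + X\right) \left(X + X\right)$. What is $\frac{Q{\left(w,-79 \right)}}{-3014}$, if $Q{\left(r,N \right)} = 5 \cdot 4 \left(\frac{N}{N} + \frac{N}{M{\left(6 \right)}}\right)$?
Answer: $- \frac{325}{108504} \approx -0.0029953$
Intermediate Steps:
$M{\left(X \right)} = 4 X^{2}$ ($M{\left(X \right)} = 2 X 2 X = 4 X^{2}$)
$Q{\left(r,N \right)} = 20 + \frac{5 N}{36}$ ($Q{\left(r,N \right)} = 5 \cdot 4 \left(\frac{N}{N} + \frac{N}{4 \cdot 6^{2}}\right) = 20 \left(1 + \frac{N}{4 \cdot 36}\right) = 20 \left(1 + \frac{N}{144}\right) = 20 + \frac{5 N}{36}$)
$\frac{Q{\left(w,-79 \right)}}{-3014} = \frac{20 + \frac{5}{36} \left(-79\right)}{-3014} = \left(20 - \frac{395}{36}\right) \left(- \frac{1}{3014}\right) = \frac{325}{36} \left(- \frac{1}{3014}\right) = - \frac{325}{108504}$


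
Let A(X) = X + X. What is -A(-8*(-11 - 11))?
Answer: -352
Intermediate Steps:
A(X) = 2*X
-A(-8*(-11 - 11)) = -2*(-8*(-11 - 11)) = -2*(-8*(-22)) = -2*176 = -1*352 = -352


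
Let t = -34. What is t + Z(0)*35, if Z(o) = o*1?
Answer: -34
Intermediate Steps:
Z(o) = o
t + Z(0)*35 = -34 + 0*35 = -34 + 0 = -34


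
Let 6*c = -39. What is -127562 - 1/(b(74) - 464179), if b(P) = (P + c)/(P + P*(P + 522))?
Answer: -1743900084494554/13670999863 ≈ -1.2756e+5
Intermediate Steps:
c = -13/2 (c = (⅙)*(-39) = -13/2 ≈ -6.5000)
b(P) = (-13/2 + P)/(P + P*(522 + P)) (b(P) = (P - 13/2)/(P + P*(P + 522)) = (-13/2 + P)/(P + P*(522 + P)))
-127562 - 1/(b(74) - 464179) = -127562 - 1/((-13/2 + 74)/(74*(523 + 74)) - 464179) = -127562 - 1/((1/74)*(135/2)/597 - 464179) = -127562 - 1/((1/74)*(1/597)*(135/2) - 464179) = -127562 - 1/(45/29452 - 464179) = -127562 - 1/(-13670999863/29452) = -127562 - 1*(-29452/13670999863) = -127562 + 29452/13670999863 = -1743900084494554/13670999863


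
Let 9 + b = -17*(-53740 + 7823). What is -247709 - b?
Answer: -1028289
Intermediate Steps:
b = 780580 (b = -9 - 17*(-53740 + 7823) = -9 - 17*(-45917) = -9 + 780589 = 780580)
-247709 - b = -247709 - 1*780580 = -247709 - 780580 = -1028289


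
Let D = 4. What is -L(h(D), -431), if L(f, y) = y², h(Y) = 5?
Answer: -185761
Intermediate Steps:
-L(h(D), -431) = -1*(-431)² = -1*185761 = -185761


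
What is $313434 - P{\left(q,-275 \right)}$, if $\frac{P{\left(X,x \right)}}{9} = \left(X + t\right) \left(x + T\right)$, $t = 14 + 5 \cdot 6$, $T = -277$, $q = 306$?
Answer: $2052234$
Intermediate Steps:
$t = 44$ ($t = 14 + 30 = 44$)
$P{\left(X,x \right)} = 9 \left(-277 + x\right) \left(44 + X\right)$ ($P{\left(X,x \right)} = 9 \left(X + 44\right) \left(x - 277\right) = 9 \left(44 + X\right) \left(-277 + x\right) = 9 \left(-277 + x\right) \left(44 + X\right)$)
$313434 - P{\left(q,-275 \right)} = 313434 - \left(-109692 - 762858 + 396 \left(-275\right) + 9 \cdot 306 \left(-275\right)\right) = 313434 - \left(-109692 - 762858 - 108900 - 757350\right) = 313434 - -1738800 = 313434 + 1738800 = 2052234$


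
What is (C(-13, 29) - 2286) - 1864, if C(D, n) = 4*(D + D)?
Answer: -4254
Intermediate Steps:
C(D, n) = 8*D (C(D, n) = 4*(2*D) = 8*D)
(C(-13, 29) - 2286) - 1864 = (8*(-13) - 2286) - 1864 = (-104 - 2286) - 1864 = -2390 - 1864 = -4254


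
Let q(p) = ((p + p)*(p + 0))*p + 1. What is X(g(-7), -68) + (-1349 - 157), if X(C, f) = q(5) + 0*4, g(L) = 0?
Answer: -1255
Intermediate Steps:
q(p) = 1 + 2*p³ (q(p) = ((2*p)*p)*p + 1 = (2*p²)*p + 1 = 2*p³ + 1 = 1 + 2*p³)
X(C, f) = 251 (X(C, f) = (1 + 2*5³) + 0*4 = (1 + 2*125) + 0 = (1 + 250) + 0 = 251 + 0 = 251)
X(g(-7), -68) + (-1349 - 157) = 251 + (-1349 - 157) = 251 - 1506 = -1255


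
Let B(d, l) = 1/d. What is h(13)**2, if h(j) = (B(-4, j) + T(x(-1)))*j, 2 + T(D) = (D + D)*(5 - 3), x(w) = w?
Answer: 105625/16 ≈ 6601.6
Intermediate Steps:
T(D) = -2 + 4*D (T(D) = -2 + (D + D)*(5 - 3) = -2 + (2*D)*2 = -2 + 4*D)
h(j) = -25*j/4 (h(j) = (1/(-4) + (-2 + 4*(-1)))*j = (-1/4 + (-2 - 4))*j = (-1/4 - 6)*j = -25*j/4)
h(13)**2 = (-25/4*13)**2 = (-325/4)**2 = 105625/16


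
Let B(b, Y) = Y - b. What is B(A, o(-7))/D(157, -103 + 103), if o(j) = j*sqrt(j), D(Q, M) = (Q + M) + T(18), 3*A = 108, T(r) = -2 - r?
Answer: -36/137 - 7*I*sqrt(7)/137 ≈ -0.26277 - 0.13518*I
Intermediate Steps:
A = 36 (A = (1/3)*108 = 36)
D(Q, M) = -20 + M + Q (D(Q, M) = (Q + M) + (-2 - 1*18) = (M + Q) + (-2 - 18) = (M + Q) - 20 = -20 + M + Q)
o(j) = j**(3/2)
B(A, o(-7))/D(157, -103 + 103) = ((-7)**(3/2) - 1*36)/(-20 + (-103 + 103) + 157) = (-7*I*sqrt(7) - 36)/(-20 + 0 + 157) = (-36 - 7*I*sqrt(7))/137 = (-36 - 7*I*sqrt(7))*(1/137) = -36/137 - 7*I*sqrt(7)/137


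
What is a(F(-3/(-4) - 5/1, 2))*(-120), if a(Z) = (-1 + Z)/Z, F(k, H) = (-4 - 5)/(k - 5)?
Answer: 10/3 ≈ 3.3333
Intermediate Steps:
F(k, H) = -9/(-5 + k)
a(Z) = (-1 + Z)/Z
a(F(-3/(-4) - 5/1, 2))*(-120) = ((-1 - 9/(-5 + (-3/(-4) - 5/1)))/((-9/(-5 + (-3/(-4) - 5/1)))))*(-120) = ((-1 - 9/(-5 + (-3*(-1/4) - 5*1)))/((-9/(-5 + (-3*(-1/4) - 5*1)))))*(-120) = ((-1 - 9/(-5 + (3/4 - 5)))/((-9/(-5 + (3/4 - 5)))))*(-120) = ((-1 - 9/(-5 - 17/4))/((-9/(-5 - 17/4))))*(-120) = ((-1 - 9/(-37/4))/((-9/(-37/4))))*(-120) = ((-1 - 9*(-4/37))/((-9*(-4/37))))*(-120) = ((-1 + 36/37)/(36/37))*(-120) = ((37/36)*(-1/37))*(-120) = -1/36*(-120) = 10/3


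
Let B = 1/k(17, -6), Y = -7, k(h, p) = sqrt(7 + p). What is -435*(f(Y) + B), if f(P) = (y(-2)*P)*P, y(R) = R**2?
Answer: -85695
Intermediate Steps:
B = 1 (B = 1/(sqrt(7 - 6)) = 1/(sqrt(1)) = 1/1 = 1)
f(P) = 4*P**2 (f(P) = ((-2)**2*P)*P = (4*P)*P = 4*P**2)
-435*(f(Y) + B) = -435*(4*(-7)**2 + 1) = -435*(4*49 + 1) = -435*(196 + 1) = -435*197 = -85695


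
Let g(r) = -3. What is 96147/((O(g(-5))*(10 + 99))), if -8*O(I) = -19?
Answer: 769176/2071 ≈ 371.40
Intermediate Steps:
O(I) = 19/8 (O(I) = -⅛*(-19) = 19/8)
96147/((O(g(-5))*(10 + 99))) = 96147/((19*(10 + 99)/8)) = 96147/(((19/8)*109)) = 96147/(2071/8) = 96147*(8/2071) = 769176/2071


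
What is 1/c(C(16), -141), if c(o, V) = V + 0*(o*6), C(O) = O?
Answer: -1/141 ≈ -0.0070922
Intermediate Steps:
c(o, V) = V (c(o, V) = V + 0*(6*o) = V + 0 = V)
1/c(C(16), -141) = 1/(-141) = -1/141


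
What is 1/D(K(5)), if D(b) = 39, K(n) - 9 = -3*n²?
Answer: 1/39 ≈ 0.025641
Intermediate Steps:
K(n) = 9 - 3*n²
1/D(K(5)) = 1/39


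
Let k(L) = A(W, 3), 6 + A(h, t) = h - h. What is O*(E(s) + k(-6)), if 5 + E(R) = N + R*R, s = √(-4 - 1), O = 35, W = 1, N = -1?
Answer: -595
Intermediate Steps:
A(h, t) = -6 (A(h, t) = -6 + (h - h) = -6 + 0 = -6)
k(L) = -6
s = I*√5 (s = √(-5) = I*√5 ≈ 2.2361*I)
E(R) = -6 + R² (E(R) = -5 + (-1 + R*R) = -5 + (-1 + R²) = -6 + R²)
O*(E(s) + k(-6)) = 35*((-6 + (I*√5)²) - 6) = 35*((-6 - 5) - 6) = 35*(-11 - 6) = 35*(-17) = -595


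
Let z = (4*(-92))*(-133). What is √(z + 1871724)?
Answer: 2*√480167 ≈ 1385.9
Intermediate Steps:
z = 48944 (z = -368*(-133) = 48944)
√(z + 1871724) = √(48944 + 1871724) = √1920668 = 2*√480167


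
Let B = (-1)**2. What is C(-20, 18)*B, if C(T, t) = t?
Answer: 18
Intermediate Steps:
B = 1
C(-20, 18)*B = 18*1 = 18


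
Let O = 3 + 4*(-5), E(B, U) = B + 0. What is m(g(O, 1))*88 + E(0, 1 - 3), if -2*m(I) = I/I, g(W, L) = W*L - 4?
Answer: -44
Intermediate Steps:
E(B, U) = B
O = -17 (O = 3 - 20 = -17)
g(W, L) = -4 + L*W (g(W, L) = L*W - 4 = -4 + L*W)
m(I) = -½ (m(I) = -I/(2*I) = -½*1 = -½)
m(g(O, 1))*88 + E(0, 1 - 3) = -½*88 + 0 = -44 + 0 = -44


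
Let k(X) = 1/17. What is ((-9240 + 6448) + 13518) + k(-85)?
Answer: 182343/17 ≈ 10726.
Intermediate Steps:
k(X) = 1/17
((-9240 + 6448) + 13518) + k(-85) = ((-9240 + 6448) + 13518) + 1/17 = (-2792 + 13518) + 1/17 = 10726 + 1/17 = 182343/17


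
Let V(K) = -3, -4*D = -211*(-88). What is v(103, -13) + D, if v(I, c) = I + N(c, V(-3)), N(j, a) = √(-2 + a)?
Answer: -4539 + I*√5 ≈ -4539.0 + 2.2361*I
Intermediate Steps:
D = -4642 (D = -(-211)*(-88)/4 = -¼*18568 = -4642)
v(I, c) = I + I*√5 (v(I, c) = I + √(-2 - 3) = I + √(-5) = I + I*√5)
v(103, -13) + D = (103 + I*√5) - 4642 = -4539 + I*√5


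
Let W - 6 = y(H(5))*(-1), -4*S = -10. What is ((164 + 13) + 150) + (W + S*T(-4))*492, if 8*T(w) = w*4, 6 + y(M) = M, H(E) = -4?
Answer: 5739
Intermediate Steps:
S = 5/2 (S = -¼*(-10) = 5/2 ≈ 2.5000)
y(M) = -6 + M
T(w) = w/2 (T(w) = (w*4)/8 = (4*w)/8 = w/2)
W = 16 (W = 6 + (-6 - 4)*(-1) = 6 - 10*(-1) = 6 + 10 = 16)
((164 + 13) + 150) + (W + S*T(-4))*492 = ((164 + 13) + 150) + (16 + 5*((½)*(-4))/2)*492 = (177 + 150) + (16 + (5/2)*(-2))*492 = 327 + (16 - 5)*492 = 327 + 11*492 = 327 + 5412 = 5739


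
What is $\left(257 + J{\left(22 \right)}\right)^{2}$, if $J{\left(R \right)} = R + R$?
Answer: $90601$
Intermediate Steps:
$J{\left(R \right)} = 2 R$
$\left(257 + J{\left(22 \right)}\right)^{2} = \left(257 + 2 \cdot 22\right)^{2} = \left(257 + 44\right)^{2} = 301^{2} = 90601$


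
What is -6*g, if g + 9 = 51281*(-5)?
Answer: 1538484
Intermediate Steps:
g = -256414 (g = -9 + 51281*(-5) = -9 - 256405 = -256414)
-6*g = -6*(-256414) = 1538484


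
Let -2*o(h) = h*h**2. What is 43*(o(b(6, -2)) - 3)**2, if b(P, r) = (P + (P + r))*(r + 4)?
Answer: 689032387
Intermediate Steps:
b(P, r) = (4 + r)*(r + 2*P) (b(P, r) = (r + 2*P)*(4 + r) = (4 + r)*(r + 2*P))
o(h) = -h**3/2 (o(h) = -h*h**2/2 = -h**3/2)
43*(o(b(6, -2)) - 3)**2 = 43*(-((-2)**2 + 4*(-2) + 8*6 + 2*6*(-2))**3/2 - 3)**2 = 43*(-(4 - 8 + 48 - 24)**3/2 - 3)**2 = 43*(-1/2*20**3 - 3)**2 = 43*(-1/2*8000 - 3)**2 = 43*(-4000 - 3)**2 = 43*(-4003)**2 = 43*16024009 = 689032387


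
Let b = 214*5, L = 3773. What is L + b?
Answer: 4843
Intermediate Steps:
b = 1070
L + b = 3773 + 1070 = 4843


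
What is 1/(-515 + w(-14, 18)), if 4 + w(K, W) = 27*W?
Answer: -1/33 ≈ -0.030303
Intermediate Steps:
w(K, W) = -4 + 27*W
1/(-515 + w(-14, 18)) = 1/(-515 + (-4 + 27*18)) = 1/(-515 + (-4 + 486)) = 1/(-515 + 482) = 1/(-33) = -1/33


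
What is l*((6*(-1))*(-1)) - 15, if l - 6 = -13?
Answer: -57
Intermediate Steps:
l = -7 (l = 6 - 13 = -7)
l*((6*(-1))*(-1)) - 15 = -7*6*(-1)*(-1) - 15 = -(-42)*(-1) - 15 = -7*6 - 15 = -42 - 15 = -57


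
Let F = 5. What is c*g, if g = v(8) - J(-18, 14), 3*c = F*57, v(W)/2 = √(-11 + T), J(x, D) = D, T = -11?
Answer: -1330 + 190*I*√22 ≈ -1330.0 + 891.18*I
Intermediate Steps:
v(W) = 2*I*√22 (v(W) = 2*√(-11 - 11) = 2*√(-22) = 2*(I*√22) = 2*I*√22)
c = 95 (c = (5*57)/3 = (⅓)*285 = 95)
g = -14 + 2*I*√22 (g = 2*I*√22 - 1*14 = 2*I*√22 - 14 = -14 + 2*I*√22 ≈ -14.0 + 9.3808*I)
c*g = 95*(-14 + 2*I*√22) = -1330 + 190*I*√22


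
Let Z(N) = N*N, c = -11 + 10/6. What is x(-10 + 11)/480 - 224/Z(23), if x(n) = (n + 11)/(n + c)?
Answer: -225587/529000 ≈ -0.42644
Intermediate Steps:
c = -28/3 (c = -11 + 10*(⅙) = -11 + 5/3 = -28/3 ≈ -9.3333)
Z(N) = N²
x(n) = (11 + n)/(-28/3 + n) (x(n) = (n + 11)/(n - 28/3) = (11 + n)/(-28/3 + n))
x(-10 + 11)/480 - 224/Z(23) = (3*(11 + (-10 + 11))/(-28 + 3*(-10 + 11)))/480 - 224/(23²) = (3*(11 + 1)/(-28 + 3*1))*(1/480) - 224/529 = (3*12/(-28 + 3))*(1/480) - 224*1/529 = (3*12/(-25))*(1/480) - 224/529 = (3*(-1/25)*12)*(1/480) - 224/529 = -36/25*1/480 - 224/529 = -3/1000 - 224/529 = -225587/529000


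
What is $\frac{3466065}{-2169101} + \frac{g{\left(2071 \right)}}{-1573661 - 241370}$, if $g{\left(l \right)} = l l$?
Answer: $- \frac{15594378545156}{3936985557131} \approx -3.961$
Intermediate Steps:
$g{\left(l \right)} = l^{2}$
$\frac{3466065}{-2169101} + \frac{g{\left(2071 \right)}}{-1573661 - 241370} = \frac{3466065}{-2169101} + \frac{2071^{2}}{-1573661 - 241370} = 3466065 \left(- \frac{1}{2169101}\right) + \frac{4289041}{-1573661 - 241370} = - \frac{3466065}{2169101} + \frac{4289041}{-1815031} = - \frac{3466065}{2169101} + 4289041 \left(- \frac{1}{1815031}\right) = - \frac{3466065}{2169101} - \frac{4289041}{1815031} = - \frac{15594378545156}{3936985557131}$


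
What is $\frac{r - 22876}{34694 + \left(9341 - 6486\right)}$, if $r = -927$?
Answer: $- \frac{23803}{37549} \approx -0.63392$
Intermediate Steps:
$\frac{r - 22876}{34694 + \left(9341 - 6486\right)} = \frac{-927 - 22876}{34694 + \left(9341 - 6486\right)} = - \frac{23803}{34694 + \left(9341 - 6486\right)} = - \frac{23803}{34694 + 2855} = - \frac{23803}{37549}$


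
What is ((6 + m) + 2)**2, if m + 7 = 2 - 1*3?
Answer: 0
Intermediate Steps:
m = -8 (m = -7 + (2 - 1*3) = -7 + (2 - 3) = -7 - 1 = -8)
((6 + m) + 2)**2 = ((6 - 8) + 2)**2 = (-2 + 2)**2 = 0**2 = 0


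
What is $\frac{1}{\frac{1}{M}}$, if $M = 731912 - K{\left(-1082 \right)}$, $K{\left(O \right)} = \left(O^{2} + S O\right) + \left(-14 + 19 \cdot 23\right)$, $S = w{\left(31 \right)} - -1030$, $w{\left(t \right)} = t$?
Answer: $708767$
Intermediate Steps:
$S = 1061$ ($S = 31 - -1030 = 31 + 1030 = 1061$)
$K{\left(O \right)} = 423 + O^{2} + 1061 O$ ($K{\left(O \right)} = \left(O^{2} + 1061 O\right) + \left(-14 + 19 \cdot 23\right) = \left(O^{2} + 1061 O\right) + \left(-14 + 437\right) = \left(O^{2} + 1061 O\right) + 423 = 423 + O^{2} + 1061 O$)
$M = 708767$ ($M = 731912 - \left(423 + \left(-1082\right)^{2} + 1061 \left(-1082\right)\right) = 731912 - \left(423 + 1170724 - 1148002\right) = 731912 - 23145 = 708767$)
$\frac{1}{\frac{1}{M}} = \frac{1}{\frac{1}{708767}} = 708767$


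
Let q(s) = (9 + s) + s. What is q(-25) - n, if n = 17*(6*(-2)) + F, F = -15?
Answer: 178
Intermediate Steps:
q(s) = 9 + 2*s
n = -219 (n = 17*(6*(-2)) - 15 = 17*(-12) - 15 = -204 - 15 = -219)
q(-25) - n = (9 + 2*(-25)) - 1*(-219) = (9 - 50) + 219 = -41 + 219 = 178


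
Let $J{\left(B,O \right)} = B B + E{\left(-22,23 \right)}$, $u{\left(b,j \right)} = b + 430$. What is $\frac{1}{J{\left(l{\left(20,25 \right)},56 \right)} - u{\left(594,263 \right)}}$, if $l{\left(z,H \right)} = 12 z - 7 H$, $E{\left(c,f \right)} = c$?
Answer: $\frac{1}{3179} \approx 0.00031456$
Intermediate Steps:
$u{\left(b,j \right)} = 430 + b$
$l{\left(z,H \right)} = - 7 H + 12 z$
$J{\left(B,O \right)} = -22 + B^{2}$ ($J{\left(B,O \right)} = B B - 22 = B^{2} - 22 = -22 + B^{2}$)
$\frac{1}{J{\left(l{\left(20,25 \right)},56 \right)} - u{\left(594,263 \right)}} = \frac{1}{\left(-22 + \left(\left(-7\right) 25 + 12 \cdot 20\right)^{2}\right) - \left(430 + 594\right)} = \frac{1}{\left(-22 + \left(-175 + 240\right)^{2}\right) - 1024} = \frac{1}{\left(-22 + 65^{2}\right) - 1024} = \frac{1}{\left(-22 + 4225\right) - 1024} = \frac{1}{4203 - 1024} = \frac{1}{3179}$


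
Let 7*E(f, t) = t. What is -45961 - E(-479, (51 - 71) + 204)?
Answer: -321911/7 ≈ -45987.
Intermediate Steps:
E(f, t) = t/7
-45961 - E(-479, (51 - 71) + 204) = -45961 - ((51 - 71) + 204)/7 = -45961 - (-20 + 204)/7 = -45961 - 184/7 = -321911/7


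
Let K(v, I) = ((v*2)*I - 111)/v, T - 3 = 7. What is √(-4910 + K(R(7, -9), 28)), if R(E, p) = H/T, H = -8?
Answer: I*√18861/2 ≈ 68.668*I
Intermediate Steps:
T = 10 (T = 3 + 7 = 10)
R(E, p) = -⅘ (R(E, p) = -8/10 = -8*⅒ = -⅘)
K(v, I) = (-111 + 2*I*v)/v (K(v, I) = ((2*v)*I - 111)/v = (2*I*v - 111)/v = (-111 + 2*I*v)/v)
√(-4910 + K(R(7, -9), 28)) = √(-4910 + (-111/(-⅘) + 2*28)) = √(-4910 + (-111*(-5/4) + 56)) = √(-4910 + (555/4 + 56)) = √(-4910 + 779/4) = √(-18861/4) = I*√18861/2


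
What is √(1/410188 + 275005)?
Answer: √11567686247746727/205094 ≈ 524.41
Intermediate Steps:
√(1/410188 + 275005) = √(112803750941/410188) = √11567686247746727/205094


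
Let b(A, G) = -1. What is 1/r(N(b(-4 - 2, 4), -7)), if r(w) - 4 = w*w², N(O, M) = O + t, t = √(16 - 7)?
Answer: 1/12 ≈ 0.083333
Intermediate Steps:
t = 3 (t = √9 = 3)
N(O, M) = 3 + O (N(O, M) = O + 3 = 3 + O)
r(w) = 4 + w³ (r(w) = 4 + w*w² = 4 + w³)
1/r(N(b(-4 - 2, 4), -7)) = 1/(4 + (3 - 1)³) = 1/(4 + 2³) = 1/(4 + 8) = 1/12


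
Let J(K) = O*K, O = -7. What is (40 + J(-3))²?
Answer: 3721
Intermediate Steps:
J(K) = -7*K
(40 + J(-3))² = (40 - 7*(-3))² = (40 + 21)² = 61² = 3721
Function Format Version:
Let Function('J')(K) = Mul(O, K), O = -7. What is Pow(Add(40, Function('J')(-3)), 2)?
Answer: 3721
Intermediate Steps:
Function('J')(K) = Mul(-7, K)
Pow(Add(40, Function('J')(-3)), 2) = Pow(Add(40, Mul(-7, -3)), 2) = Pow(Add(40, 21), 2) = Pow(61, 2) = 3721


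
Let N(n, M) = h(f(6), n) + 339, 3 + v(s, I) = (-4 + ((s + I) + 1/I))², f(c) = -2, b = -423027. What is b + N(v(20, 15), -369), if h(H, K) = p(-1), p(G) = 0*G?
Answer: -422688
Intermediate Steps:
v(s, I) = -3 + (-4 + I + s + 1/I)² (v(s, I) = -3 + (-4 + ((s + I) + 1/I))² = -3 + (-4 + ((I + s) + 1/I))² = -3 + (-4 + (I + s + 1/I))² = -3 + (-4 + I + s + 1/I)²)
p(G) = 0
h(H, K) = 0
N(n, M) = 339 (N(n, M) = 0 + 339 = 339)
b + N(v(20, 15), -369) = -423027 + 339 = -422688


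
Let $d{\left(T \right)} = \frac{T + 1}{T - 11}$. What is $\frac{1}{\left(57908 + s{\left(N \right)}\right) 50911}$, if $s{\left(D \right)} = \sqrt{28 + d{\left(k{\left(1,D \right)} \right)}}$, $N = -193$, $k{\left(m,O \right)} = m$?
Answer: $\frac{289540}{853608556516891} - \frac{\sqrt{695}}{853608556516891} \approx 3.3916 \cdot 10^{-10}$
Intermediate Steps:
$d{\left(T \right)} = \frac{1 + T}{-11 + T}$
$s{\left(D \right)} = \frac{\sqrt{695}}{5}$ ($s{\left(D \right)} = \sqrt{28 + \frac{1 + 1}{-11 + 1}} = \sqrt{28 + \frac{1}{-10} \cdot 2} = \sqrt{28 - \frac{1}{5}} = \sqrt{\frac{139}{5}} = \frac{\sqrt{695}}{5}$)
$\frac{1}{\left(57908 + s{\left(N \right)}\right) 50911} = \frac{1}{\left(57908 + \frac{\sqrt{695}}{5}\right) 50911} = \frac{1}{57908 + \frac{\sqrt{695}}{5}} \cdot \frac{1}{50911} = \frac{1}{50911 \left(57908 + \frac{\sqrt{695}}{5}\right)}$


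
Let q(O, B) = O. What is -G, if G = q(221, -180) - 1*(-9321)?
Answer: -9542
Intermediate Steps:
G = 9542 (G = 221 - 1*(-9321) = 221 + 9321 = 9542)
-G = -1*9542 = -9542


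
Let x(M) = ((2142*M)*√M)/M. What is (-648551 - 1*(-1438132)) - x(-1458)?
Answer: 789581 - 57834*I*√2 ≈ 7.8958e+5 - 81790.0*I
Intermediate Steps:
x(M) = 2142*√M (x(M) = (2142*M^(3/2))/M = 2142*√M)
(-648551 - 1*(-1438132)) - x(-1458) = (-648551 - 1*(-1438132)) - 2142*√(-1458) = (-648551 + 1438132) - 2142*27*I*√2 = 789581 - 57834*I*√2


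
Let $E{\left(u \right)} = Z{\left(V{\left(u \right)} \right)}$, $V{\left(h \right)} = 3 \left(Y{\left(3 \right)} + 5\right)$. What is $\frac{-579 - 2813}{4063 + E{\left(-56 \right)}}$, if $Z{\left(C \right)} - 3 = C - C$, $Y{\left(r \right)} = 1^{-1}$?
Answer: $- \frac{1696}{2033} \approx -0.83424$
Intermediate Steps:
$Y{\left(r \right)} = 1$
$V{\left(h \right)} = 18$ ($V{\left(h \right)} = 3 \left(1 + 5\right) = 3 \cdot 6 = 18$)
$Z{\left(C \right)} = 3$ ($Z{\left(C \right)} = 3 + \left(C - C\right) = 3 + 0 = 3$)
$E{\left(u \right)} = 3$
$\frac{-579 - 2813}{4063 + E{\left(-56 \right)}} = \frac{-579 - 2813}{4063 + 3} = - \frac{3392}{4066} = \left(-3392\right) \frac{1}{4066} = - \frac{1696}{2033}$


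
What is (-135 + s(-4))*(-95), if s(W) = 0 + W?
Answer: 13205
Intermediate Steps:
s(W) = W
(-135 + s(-4))*(-95) = (-135 - 4)*(-95) = -139*(-95) = 13205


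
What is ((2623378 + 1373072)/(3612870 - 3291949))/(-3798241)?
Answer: -3996450/1218935299961 ≈ -3.2786e-6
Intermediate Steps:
((2623378 + 1373072)/(3612870 - 3291949))/(-3798241) = (3996450/320921)*(-1/3798241) = -3996450/1218935299961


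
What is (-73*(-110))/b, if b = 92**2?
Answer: 4015/4232 ≈ 0.94872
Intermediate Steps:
b = 8464
(-73*(-110))/b = -73*(-110)/8464 = 8030*(1/8464) = 4015/4232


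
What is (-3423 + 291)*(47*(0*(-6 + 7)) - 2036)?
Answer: 6376752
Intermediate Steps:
(-3423 + 291)*(47*(0*(-6 + 7)) - 2036) = -3132*(47*(0*1) - 2036) = -3132*(47*0 - 2036) = -3132*(0 - 2036) = -3132*(-2036) = 6376752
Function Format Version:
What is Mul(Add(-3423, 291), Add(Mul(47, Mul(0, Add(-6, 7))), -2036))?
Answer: 6376752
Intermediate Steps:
Mul(Add(-3423, 291), Add(Mul(47, Mul(0, Add(-6, 7))), -2036)) = Mul(-3132, Add(Mul(47, Mul(0, 1)), -2036)) = Mul(-3132, Add(Mul(47, 0), -2036)) = Mul(-3132, Add(0, -2036)) = Mul(-3132, -2036) = 6376752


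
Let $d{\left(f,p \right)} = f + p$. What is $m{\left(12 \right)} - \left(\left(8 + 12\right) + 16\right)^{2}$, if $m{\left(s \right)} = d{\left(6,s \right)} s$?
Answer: $-1080$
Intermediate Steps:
$m{\left(s \right)} = s \left(6 + s\right)$ ($m{\left(s \right)} = \left(6 + s\right) s = s \left(6 + s\right)$)
$m{\left(12 \right)} - \left(\left(8 + 12\right) + 16\right)^{2} = 12 \left(6 + 12\right) - \left(\left(8 + 12\right) + 16\right)^{2} = 12 \cdot 18 - \left(20 + 16\right)^{2} = 216 - 36^{2} = 216 - 1296 = -1080$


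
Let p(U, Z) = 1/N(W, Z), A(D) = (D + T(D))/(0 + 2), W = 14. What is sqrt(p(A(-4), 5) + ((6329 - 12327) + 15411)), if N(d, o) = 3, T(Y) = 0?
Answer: 4*sqrt(5295)/3 ≈ 97.022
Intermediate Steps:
A(D) = D/2 (A(D) = (D + 0)/(0 + 2) = D/2)
p(U, Z) = 1/3
sqrt(p(A(-4), 5) + ((6329 - 12327) + 15411)) = sqrt(1/3 + ((6329 - 12327) + 15411)) = sqrt(1/3 + (-5998 + 15411)) = sqrt(1/3 + 9413) = sqrt(28240/3) = 4*sqrt(5295)/3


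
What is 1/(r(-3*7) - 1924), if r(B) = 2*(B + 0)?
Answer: -1/1966 ≈ -0.00050865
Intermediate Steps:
r(B) = 2*B
1/(r(-3*7) - 1924) = 1/(2*(-3*7) - 1924) = 1/(2*(-21) - 1924) = 1/(-42 - 1924) = 1/(-1966) = -1/1966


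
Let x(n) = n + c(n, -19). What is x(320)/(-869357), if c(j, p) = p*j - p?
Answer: 5741/869357 ≈ 0.0066037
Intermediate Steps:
c(j, p) = -p + j*p (c(j, p) = j*p - p = -p + j*p)
x(n) = 19 - 18*n (x(n) = n - 19*(-1 + n) = n + (19 - 19*n) = 19 - 18*n)
x(320)/(-869357) = (19 - 18*320)/(-869357) = (19 - 5760)*(-1/869357) = -5741*(-1/869357) = 5741/869357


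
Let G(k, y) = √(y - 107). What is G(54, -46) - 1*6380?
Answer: -6380 + 3*I*√17 ≈ -6380.0 + 12.369*I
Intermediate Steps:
G(k, y) = √(-107 + y)
G(54, -46) - 1*6380 = √(-107 - 46) - 1*6380 = √(-153) - 6380 = 3*I*√17 - 6380 = -6380 + 3*I*√17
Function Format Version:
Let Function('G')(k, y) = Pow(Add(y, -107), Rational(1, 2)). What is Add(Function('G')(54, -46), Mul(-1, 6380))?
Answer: Add(-6380, Mul(3, I, Pow(17, Rational(1, 2)))) ≈ Add(-6380.0, Mul(12.369, I))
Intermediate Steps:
Function('G')(k, y) = Pow(Add(-107, y), Rational(1, 2))
Add(Function('G')(54, -46), Mul(-1, 6380)) = Add(Pow(Add(-107, -46), Rational(1, 2)), Mul(-1, 6380)) = Add(Pow(-153, Rational(1, 2)), -6380) = Add(Mul(3, I, Pow(17, Rational(1, 2))), -6380) = Add(-6380, Mul(3, I, Pow(17, Rational(1, 2))))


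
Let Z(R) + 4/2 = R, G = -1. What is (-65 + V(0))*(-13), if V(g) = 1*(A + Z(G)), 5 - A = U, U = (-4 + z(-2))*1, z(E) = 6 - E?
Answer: 871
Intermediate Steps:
Z(R) = -2 + R
U = 4 (U = (-4 + (6 - 1*(-2)))*1 = (-4 + (6 + 2))*1 = (-4 + 8)*1 = 4*1 = 4)
A = 1 (A = 5 - 1*4 = 5 - 4 = 1)
V(g) = -2 (V(g) = 1*(1 + (-2 - 1)) = 1*(1 - 3) = 1*(-2) = -2)
(-65 + V(0))*(-13) = (-65 - 2)*(-13) = -67*(-13) = 871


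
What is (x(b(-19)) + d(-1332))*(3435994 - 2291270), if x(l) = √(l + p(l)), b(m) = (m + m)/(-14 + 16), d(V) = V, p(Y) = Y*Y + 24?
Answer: -1524772368 + 1144724*√366 ≈ -1.5029e+9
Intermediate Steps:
p(Y) = 24 + Y² (p(Y) = Y² + 24 = 24 + Y²)
b(m) = m (b(m) = (2*m)/2 = (2*m)*(½) = m)
x(l) = √(24 + l + l²) (x(l) = √(l + (24 + l²)) = √(24 + l + l²))
(x(b(-19)) + d(-1332))*(3435994 - 2291270) = (√(24 - 19 + (-19)²) - 1332)*(3435994 - 2291270) = (√(24 - 19 + 361) - 1332)*1144724 = (√366 - 1332)*1144724 = (-1332 + √366)*1144724 = -1524772368 + 1144724*√366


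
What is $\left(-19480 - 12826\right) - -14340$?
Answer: $-17966$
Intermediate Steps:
$\left(-19480 - 12826\right) - -14340 = -32306 + 14340 = -17966$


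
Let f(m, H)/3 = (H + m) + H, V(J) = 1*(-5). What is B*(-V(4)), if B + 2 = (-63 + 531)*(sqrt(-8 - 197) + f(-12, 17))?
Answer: 154430 + 2340*I*sqrt(205) ≈ 1.5443e+5 + 33504.0*I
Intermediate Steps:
V(J) = -5
f(m, H) = 3*m + 6*H (f(m, H) = 3*((H + m) + H) = 3*(m + 2*H) = 3*m + 6*H)
B = 30886 + 468*I*sqrt(205) (B = -2 + (-63 + 531)*(sqrt(-8 - 197) + (3*(-12) + 6*17)) = -2 + 468*(sqrt(-205) + (-36 + 102)) = -2 + 468*(I*sqrt(205) + 66) = -2 + 468*(66 + I*sqrt(205)) = -2 + (30888 + 468*I*sqrt(205)) = 30886 + 468*I*sqrt(205) ≈ 30886.0 + 6700.7*I)
B*(-V(4)) = (30886 + 468*I*sqrt(205))*(-1*(-5)) = (30886 + 468*I*sqrt(205))*5 = 154430 + 2340*I*sqrt(205)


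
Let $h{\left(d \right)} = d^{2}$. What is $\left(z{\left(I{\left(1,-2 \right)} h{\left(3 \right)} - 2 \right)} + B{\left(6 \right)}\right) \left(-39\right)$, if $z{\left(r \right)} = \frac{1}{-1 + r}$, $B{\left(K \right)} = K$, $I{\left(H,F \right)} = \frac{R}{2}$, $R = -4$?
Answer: $- \frac{1625}{7} \approx -232.14$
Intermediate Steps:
$I{\left(H,F \right)} = -2$ ($I{\left(H,F \right)} = - \frac{4}{2} = \left(-4\right) \frac{1}{2} = -2$)
$\left(z{\left(I{\left(1,-2 \right)} h{\left(3 \right)} - 2 \right)} + B{\left(6 \right)}\right) \left(-39\right) = \left(\frac{1}{-1 - \left(2 + 2 \cdot 3^{2}\right)} + 6\right) \left(-39\right) = \left(\frac{1}{-1 - 20} + 6\right) \left(-39\right) = \left(\frac{1}{-21} + 6\right) \left(-39\right) = \left(- \frac{1}{21} + 6\right) \left(-39\right) = \frac{125}{21} \left(-39\right) = - \frac{1625}{7}$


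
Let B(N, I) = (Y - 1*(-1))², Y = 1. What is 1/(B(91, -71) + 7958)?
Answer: 1/7962 ≈ 0.00012560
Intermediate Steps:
B(N, I) = 4 (B(N, I) = (1 - 1*(-1))² = (1 + 1)² = 2² = 4)
1/(B(91, -71) + 7958) = 1/(4 + 7958) = 1/7962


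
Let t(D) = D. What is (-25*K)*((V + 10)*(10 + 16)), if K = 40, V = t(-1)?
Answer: -234000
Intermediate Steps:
V = -1
(-25*K)*((V + 10)*(10 + 16)) = (-25*40)*((-1 + 10)*(10 + 16)) = -9000*26 = -1000*234 = -234000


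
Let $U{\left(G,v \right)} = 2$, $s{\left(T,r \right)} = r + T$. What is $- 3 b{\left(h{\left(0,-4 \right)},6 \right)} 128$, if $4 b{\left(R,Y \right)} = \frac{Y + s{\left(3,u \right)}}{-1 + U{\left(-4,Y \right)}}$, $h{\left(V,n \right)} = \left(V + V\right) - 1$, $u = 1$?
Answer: $-960$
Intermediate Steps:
$h{\left(V,n \right)} = -1 + 2 V$ ($h{\left(V,n \right)} = 2 V - 1 = -1 + 2 V$)
$s{\left(T,r \right)} = T + r$
$b{\left(R,Y \right)} = 1 + \frac{Y}{4}$ ($b{\left(R,Y \right)} = \frac{\left(Y + \left(3 + 1\right)\right) \frac{1}{-1 + 2}}{4} = \frac{\left(Y + 4\right) 1^{-1}}{4} = \frac{\left(4 + Y\right) 1}{4} = \frac{4 + Y}{4} = 1 + \frac{Y}{4}$)
$- 3 b{\left(h{\left(0,-4 \right)},6 \right)} 128 = - 3 \left(1 + \frac{1}{4} \cdot 6\right) 128 = - 3 \left(1 + \frac{3}{2}\right) 128 = \left(-3\right) \frac{5}{2} \cdot 128 = \left(- \frac{15}{2}\right) 128 = -960$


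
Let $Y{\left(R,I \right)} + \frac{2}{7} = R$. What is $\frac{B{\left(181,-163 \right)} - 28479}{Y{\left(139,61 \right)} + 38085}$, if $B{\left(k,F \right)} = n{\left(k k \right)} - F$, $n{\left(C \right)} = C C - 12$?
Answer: $\frac{577906427}{20582} \approx 28078.0$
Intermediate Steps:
$Y{\left(R,I \right)} = - \frac{2}{7} + R$
$n{\left(C \right)} = -12 + C^{2}$ ($n{\left(C \right)} = C^{2} - 12 = -12 + C^{2}$)
$B{\left(k,F \right)} = -12 + k^{4} - F$ ($B{\left(k,F \right)} = \left(-12 + \left(k k\right)^{2}\right) - F = \left(-12 + \left(k^{2}\right)^{2}\right) - F = \left(-12 + k^{4}\right) - F = -12 + k^{4} - F$)
$\frac{B{\left(181,-163 \right)} - 28479}{Y{\left(139,61 \right)} + 38085} = \frac{\left(-12 + 181^{4} - -163\right) - 28479}{\left(- \frac{2}{7} + 139\right) + 38085} = \frac{\left(-12 + 1073283121 + 163\right) - 28479}{\frac{971}{7} + 38085} = \frac{1073283272 - 28479}{\frac{267566}{7}} = 1073254793 \cdot \frac{7}{267566} = \frac{577906427}{20582}$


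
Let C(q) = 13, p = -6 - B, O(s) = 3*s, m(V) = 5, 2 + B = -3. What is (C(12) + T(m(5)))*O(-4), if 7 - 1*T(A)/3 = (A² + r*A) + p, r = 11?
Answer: 2436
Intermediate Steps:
B = -5 (B = -2 - 3 = -5)
p = -1 (p = -6 - 1*(-5) = -6 + 5 = -1)
T(A) = 24 - 33*A - 3*A² (T(A) = 21 - 3*((A² + 11*A) - 1) = 21 - 3*(-1 + A² + 11*A) = 21 + (3 - 33*A - 3*A²) = 24 - 33*A - 3*A²)
(C(12) + T(m(5)))*O(-4) = (13 + (24 - 33*5 - 3*5²))*(3*(-4)) = (13 + (24 - 165 - 3*25))*(-12) = (13 + (24 - 165 - 75))*(-12) = (13 - 216)*(-12) = -203*(-12) = 2436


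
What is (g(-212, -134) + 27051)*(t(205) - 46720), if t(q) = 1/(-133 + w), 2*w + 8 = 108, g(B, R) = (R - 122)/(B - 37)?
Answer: -8706807865585/6889 ≈ -1.2639e+9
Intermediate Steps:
g(B, R) = (-122 + R)/(-37 + B)
w = 50 (w = -4 + (1/2)*108 = -4 + 54 = 50)
t(q) = -1/83 (t(q) = 1/(-133 + 50) = 1/(-83) = -1/83)
(g(-212, -134) + 27051)*(t(205) - 46720) = ((-122 - 134)/(-37 - 212) + 27051)*(-1/83 - 46720) = (-256/(-249) + 27051)*(-3877761/83) = (-1/249*(-256) + 27051)*(-3877761/83) = (256/249 + 27051)*(-3877761/83) = (6735955/249)*(-3877761/83) = -8706807865585/6889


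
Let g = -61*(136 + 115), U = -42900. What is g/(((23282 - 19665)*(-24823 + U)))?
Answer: 15311/244954091 ≈ 6.2506e-5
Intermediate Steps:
g = -15311 (g = -61*251 = -15311)
g/(((23282 - 19665)*(-24823 + U))) = -15311*1/((-24823 - 42900)*(23282 - 19665)) = -15311/(3617*(-67723)) = -15311/(-244954091) = -15311*(-1/244954091) = 15311/244954091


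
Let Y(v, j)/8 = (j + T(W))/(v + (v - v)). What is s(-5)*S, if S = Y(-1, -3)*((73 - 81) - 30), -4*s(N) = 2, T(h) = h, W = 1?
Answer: 304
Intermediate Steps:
Y(v, j) = 8*(1 + j)/v (Y(v, j) = 8*((j + 1)/(v + (v - v))) = 8*((1 + j)/(v + 0)) = 8*((1 + j)/v) = 8*(1 + j)/v)
s(N) = -½ (s(N) = -¼*2 = -½)
S = -608 (S = (8*(1 - 3)/(-1))*((73 - 81) - 30) = (8*(-1)*(-2))*(-8 - 30) = 16*(-38) = -608)
s(-5)*S = -½*(-608) = 304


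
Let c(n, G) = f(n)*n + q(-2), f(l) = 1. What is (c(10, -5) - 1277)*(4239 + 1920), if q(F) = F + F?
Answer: -7828089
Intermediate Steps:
q(F) = 2*F
c(n, G) = -4 + n (c(n, G) = 1*n + 2*(-2) = n - 4 = -4 + n)
(c(10, -5) - 1277)*(4239 + 1920) = ((-4 + 10) - 1277)*(4239 + 1920) = (6 - 1277)*6159 = -1271*6159 = -7828089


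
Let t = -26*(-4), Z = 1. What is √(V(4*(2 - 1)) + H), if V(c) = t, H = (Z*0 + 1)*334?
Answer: √438 ≈ 20.928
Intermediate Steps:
H = 334 (H = (1*0 + 1)*334 = (0 + 1)*334 = 1*334 = 334)
t = 104
V(c) = 104
√(V(4*(2 - 1)) + H) = √(104 + 334) = √438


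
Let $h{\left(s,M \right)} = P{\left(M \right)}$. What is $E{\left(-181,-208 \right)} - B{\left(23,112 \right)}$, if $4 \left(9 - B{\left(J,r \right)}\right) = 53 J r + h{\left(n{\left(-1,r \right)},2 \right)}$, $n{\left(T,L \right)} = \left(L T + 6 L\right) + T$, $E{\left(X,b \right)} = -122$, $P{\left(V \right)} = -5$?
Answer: $\frac{135999}{4} \approx 34000.0$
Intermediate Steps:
$n{\left(T,L \right)} = T + 6 L + L T$ ($n{\left(T,L \right)} = \left(6 L + L T\right) + T = T + 6 L + L T$)
$h{\left(s,M \right)} = -5$
$B{\left(J,r \right)} = \frac{41}{4} - \frac{53 J r}{4}$ ($B{\left(J,r \right)} = 9 - \frac{53 J r - 5}{4} = 9 - \frac{-5 + 53 J r}{4} = 9 - \left(- \frac{5}{4} + \frac{53 J r}{4}\right) = \frac{41}{4} - \frac{53 J r}{4}$)
$E{\left(-181,-208 \right)} - B{\left(23,112 \right)} = -122 - \left(\frac{41}{4} - \frac{1219}{4} \cdot 112\right) = -122 - \left(\frac{41}{4} - 34132\right) = -122 - - \frac{136487}{4} = -122 + \frac{136487}{4} = \frac{135999}{4}$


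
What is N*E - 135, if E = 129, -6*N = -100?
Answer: 2015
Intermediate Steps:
N = 50/3 (N = -1/6*(-100) = 50/3 ≈ 16.667)
N*E - 135 = (50/3)*129 - 135 = 2150 - 135 = 2015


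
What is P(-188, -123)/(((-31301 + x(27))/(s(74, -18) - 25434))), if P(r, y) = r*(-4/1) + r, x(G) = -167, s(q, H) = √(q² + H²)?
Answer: 3586194/7867 - 1410*√58/7867 ≈ 454.49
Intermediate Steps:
s(q, H) = √(H² + q²)
P(r, y) = -3*r (P(r, y) = r*(-4*1) + r = r*(-4) + r = -4*r + r = -3*r)
P(-188, -123)/(((-31301 + x(27))/(s(74, -18) - 25434))) = (-3*(-188))/(((-31301 - 167)/(√((-18)² + 74²) - 25434))) = 564/((-31468/(√(324 + 5476) - 25434))) = 564/((-31468/(√5800 - 25434))) = 564/((-31468/(10*√58 - 25434))) = 564/((-31468/(-25434 + 10*√58))) = 564*(12717/15734 - 5*√58/15734) = 3586194/7867 - 1410*√58/7867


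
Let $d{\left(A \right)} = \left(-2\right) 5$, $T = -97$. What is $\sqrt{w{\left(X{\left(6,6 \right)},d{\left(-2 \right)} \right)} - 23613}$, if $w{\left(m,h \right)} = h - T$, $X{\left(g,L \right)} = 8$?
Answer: $3 i \sqrt{2614} \approx 153.38 i$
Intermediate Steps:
$d{\left(A \right)} = -10$
$w{\left(m,h \right)} = 97 + h$ ($w{\left(m,h \right)} = h - -97 = h + 97 = 97 + h$)
$\sqrt{w{\left(X{\left(6,6 \right)},d{\left(-2 \right)} \right)} - 23613} = \sqrt{\left(97 - 10\right) - 23613} = \sqrt{87 - 23613} = \sqrt{-23526} = 3 i \sqrt{2614}$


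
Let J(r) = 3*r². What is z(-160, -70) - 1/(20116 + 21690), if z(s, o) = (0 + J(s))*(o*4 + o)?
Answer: -1123745280001/41806 ≈ -2.6880e+7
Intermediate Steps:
z(s, o) = 15*o*s² (z(s, o) = (0 + 3*s²)*(o*4 + o) = (3*s²)*(4*o + o) = (3*s²)*(5*o) = 15*o*s²)
z(-160, -70) - 1/(20116 + 21690) = 15*(-70)*(-160)² - 1/(20116 + 21690) = 15*(-70)*25600 - 1/41806 = -26880000 - 1*1/41806 = -26880000 - 1/41806 = -1123745280001/41806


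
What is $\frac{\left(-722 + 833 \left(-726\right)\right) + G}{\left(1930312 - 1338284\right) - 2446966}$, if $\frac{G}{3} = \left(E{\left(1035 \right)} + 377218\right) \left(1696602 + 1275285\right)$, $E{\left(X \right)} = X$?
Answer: $- \frac{3372374914753}{1854938} \approx -1.8181 \cdot 10^{6}$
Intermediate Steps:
$G = 3372375520233$ ($G = 3 \left(1035 + 377218\right) \left(1696602 + 1275285\right) = 3 \cdot 378253 \cdot 2971887 = 3 \cdot 1124125173411 = 3372375520233$)
$\frac{\left(-722 + 833 \left(-726\right)\right) + G}{\left(1930312 - 1338284\right) - 2446966} = \frac{\left(-722 + 833 \left(-726\right)\right) + 3372375520233}{\left(1930312 - 1338284\right) - 2446966} = \frac{\left(-722 - 604758\right) + 3372375520233}{\left(1930312 - 1338284\right) - 2446966} = \frac{-605480 + 3372375520233}{592028 - 2446966} = \frac{3372374914753}{-1854938} = 3372374914753 \left(- \frac{1}{1854938}\right) = - \frac{3372374914753}{1854938}$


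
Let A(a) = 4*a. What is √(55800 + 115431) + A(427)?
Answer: 1708 + √171231 ≈ 2121.8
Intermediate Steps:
√(55800 + 115431) + A(427) = √(55800 + 115431) + 4*427 = √171231 + 1708 = 1708 + √171231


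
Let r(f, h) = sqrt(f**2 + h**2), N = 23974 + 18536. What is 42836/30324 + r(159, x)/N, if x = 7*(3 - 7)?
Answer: 10709/7581 + sqrt(26065)/42510 ≈ 1.4164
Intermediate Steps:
N = 42510
x = -28 (x = 7*(-4) = -28)
42836/30324 + r(159, x)/N = 42836/30324 + sqrt(159**2 + (-28)**2)/42510 = 42836*(1/30324) + sqrt(25281 + 784)*(1/42510) = 10709/7581 + sqrt(26065)*(1/42510) = 10709/7581 + sqrt(26065)/42510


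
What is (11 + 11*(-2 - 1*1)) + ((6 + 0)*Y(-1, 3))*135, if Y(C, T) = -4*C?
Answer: 3218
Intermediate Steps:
(11 + 11*(-2 - 1*1)) + ((6 + 0)*Y(-1, 3))*135 = (11 + 11*(-2 - 1*1)) + ((6 + 0)*(-4*(-1)))*135 = (11 + 11*(-2 - 1)) + (6*4)*135 = (11 + 11*(-3)) + 24*135 = (11 - 33) + 3240 = -22 + 3240 = 3218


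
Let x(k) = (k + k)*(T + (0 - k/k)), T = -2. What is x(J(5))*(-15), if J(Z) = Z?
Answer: 450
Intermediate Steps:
x(k) = -6*k (x(k) = (k + k)*(-2 + (0 - k/k)) = (2*k)*(-2 + (0 - 1*1)) = (2*k)*(-2 + (0 - 1)) = (2*k)*(-2 - 1) = (2*k)*(-3) = -6*k)
x(J(5))*(-15) = -6*5*(-15) = -30*(-15) = 450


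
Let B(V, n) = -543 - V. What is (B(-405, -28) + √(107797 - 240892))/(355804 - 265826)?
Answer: -69/44989 + I*√133095/89978 ≈ -0.0015337 + 0.0040546*I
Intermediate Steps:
(B(-405, -28) + √(107797 - 240892))/(355804 - 265826) = ((-543 - 1*(-405)) + √(107797 - 240892))/(355804 - 265826) = ((-543 + 405) + √(-133095))/89978 = (-138 + I*√133095)*(1/89978) = -69/44989 + I*√133095/89978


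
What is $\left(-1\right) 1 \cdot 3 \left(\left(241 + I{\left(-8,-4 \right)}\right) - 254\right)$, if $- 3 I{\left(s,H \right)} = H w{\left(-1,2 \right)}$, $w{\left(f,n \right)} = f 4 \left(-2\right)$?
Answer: $7$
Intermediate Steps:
$w{\left(f,n \right)} = - 8 f$ ($w{\left(f,n \right)} = 4 f \left(-2\right) = - 8 f$)
$I{\left(s,H \right)} = - \frac{8 H}{3}$ ($I{\left(s,H \right)} = - \frac{H \left(\left(-8\right) \left(-1\right)\right)}{3} = - \frac{H 8}{3} = - \frac{8 H}{3}$)
$\left(-1\right) 1 \cdot 3 \left(\left(241 + I{\left(-8,-4 \right)}\right) - 254\right) = \left(-1\right) 1 \cdot 3 \left(\left(241 - - \frac{32}{3}\right) - 254\right) = \left(-1\right) 3 \left(\left(241 + \frac{32}{3}\right) - 254\right) = - 3 \left(\frac{755}{3} - 254\right) = \left(-3\right) \left(- \frac{7}{3}\right) = 7$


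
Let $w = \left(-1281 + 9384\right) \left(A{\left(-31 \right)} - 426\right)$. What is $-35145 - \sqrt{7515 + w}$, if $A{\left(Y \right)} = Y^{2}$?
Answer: $-35145 - 2 \sqrt{1085655} \approx -37229.0$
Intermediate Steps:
$w = 4335105$ ($w = \left(-1281 + 9384\right) \left(\left(-31\right)^{2} - 426\right) = 8103 \left(961 - 426\right) = 8103 \cdot 535 = 4335105$)
$-35145 - \sqrt{7515 + w} = -35145 - \sqrt{7515 + 4335105} = -35145 - \sqrt{4342620} = -35145 - 2 \sqrt{1085655}$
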